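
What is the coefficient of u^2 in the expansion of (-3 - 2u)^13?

The general term is C(13,j)·(-3)^j·(-2u)^(13-j); the u^2 term has j = 11.
C(13,11) = 78.
Coefficient = C(13,11) · (-3)^11 · (-2)^2 = 78 · (-177147) · 4 = -55269864.

-55269864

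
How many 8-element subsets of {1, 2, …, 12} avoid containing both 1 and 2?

All 8-subsets: C(12,8) = 495. Those containing both fixed elements: C(10,6) = 210.
495 − 210 = 285.

285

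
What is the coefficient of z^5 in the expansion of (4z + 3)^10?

The general term is C(10,j)·(4z)^j·(3)^(10-j); the z^5 term has j = 5.
C(10,5) = 252.
Coefficient = C(10,5) · 4^5 · 3^5 = 252 · 1024 · 243 = 62705664.

62705664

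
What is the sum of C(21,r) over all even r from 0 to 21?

1048576

Even-r terms of row 21 sum to 2^20 = 1048576.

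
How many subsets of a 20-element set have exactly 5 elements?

15504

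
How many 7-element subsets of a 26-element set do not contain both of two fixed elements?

615296

All 7-subsets: C(26,7) = 657800. Those containing both fixed elements: C(24,5) = 42504.
657800 − 42504 = 615296.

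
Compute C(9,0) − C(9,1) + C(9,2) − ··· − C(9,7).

-8

The partial alternating sum Σ_{k=0}^{7} (−1)^k C(9,k) = (−1)^7 C(8,7) = -8.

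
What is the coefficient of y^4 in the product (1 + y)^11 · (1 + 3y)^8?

Coefficient of y^4 = Σ_{j} C(11,j)·1^j·C(8,4-j)·3^(4-j) for j from 0 to 4.
= 5670 + 16632 + 13860 + 3960 + 330 = 40452.

40452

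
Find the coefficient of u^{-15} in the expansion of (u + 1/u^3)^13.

1716

General term: C(13,j)·(u)^j·(1/u^3)^(13-j), with u-exponent 1j − 3(13−j) = 4j − 39.
Set 4j − 39 = -15: j = 6.
C(13,6) = 1716; 1^6 = 1; 1^7 = 1.
Coefficient = 1716 · 1 · 1 = 1716.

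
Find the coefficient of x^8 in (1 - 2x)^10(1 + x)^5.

4320

Coefficient of x^8 = Σ_{j} C(10,j)·(-2)^j·C(5,8-j)·1^(8-j) for j from 3 to 8.
= (-960) + 16800 + (-80640) + 134400 + (-76800) + 11520 = 4320.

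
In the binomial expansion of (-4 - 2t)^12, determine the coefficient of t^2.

276824064

The general term is C(12,j)·(-4)^j·(-2t)^(12-j); the t^2 term has j = 10.
C(12,10) = 66.
Coefficient = C(12,10) · (-4)^10 · (-2)^2 = 66 · 1048576 · 4 = 276824064.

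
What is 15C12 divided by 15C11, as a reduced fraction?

1/3

C(n,k+1)/C(n,k) = (n−k)/(k+1) = (15−11)/(11+1) = 4/12 = 1/3.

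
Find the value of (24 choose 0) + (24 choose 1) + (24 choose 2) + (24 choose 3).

2325

1 + 24 + 276 + 2024 = 2325.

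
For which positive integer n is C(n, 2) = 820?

n(n−1)/2 = 820 ⇒ n(n−1) = 1640. Since 41·40 = 1640, n = 41.

41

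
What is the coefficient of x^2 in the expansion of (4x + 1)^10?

720

The general term is C(10,j)·(4x)^j·(1)^(10-j); the x^2 term has j = 2.
C(10,2) = 45.
Coefficient = C(10,2) · 4^2 = 45 · 16 = 720.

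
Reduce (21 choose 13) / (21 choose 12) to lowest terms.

C(n,k+1)/C(n,k) = (n−k)/(k+1) = (21−12)/(12+1) = 9/13.

9/13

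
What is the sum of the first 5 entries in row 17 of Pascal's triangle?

1 + 17 + 136 + 680 + 2380 = 3214.

3214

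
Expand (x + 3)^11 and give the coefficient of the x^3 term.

1082565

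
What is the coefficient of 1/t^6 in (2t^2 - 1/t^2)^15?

-320320

General term: C(15,j)·(2t^2)^j·(-1/t^2)^(15-j), with t-exponent 2j − 2(15−j) = 4j − 30.
Set 4j − 30 = -6: j = 6.
C(15,6) = 5005; 2^6 = 64; (-1)^9 = -1.
Coefficient = 5005 · 64 · (-1) = -320320.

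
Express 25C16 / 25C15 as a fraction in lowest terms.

5/8

C(n,k+1)/C(n,k) = (n−k)/(k+1) = (25−15)/(15+1) = 10/16 = 5/8.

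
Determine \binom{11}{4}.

330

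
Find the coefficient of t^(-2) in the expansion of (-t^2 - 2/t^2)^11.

-29568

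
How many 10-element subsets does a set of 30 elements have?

C(30,10) = (30·29·28·27·26·25·24·23·22·21) / 10! = 109027350432000 / 3628800 = 30045015.

30045015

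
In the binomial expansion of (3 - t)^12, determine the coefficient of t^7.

-192456

The general term is C(12,j)·(3)^j·(-t)^(12-j); the t^7 term has j = 5.
C(12,5) = 792.
Coefficient = C(12,5) · 3^5 · (-1)^7 = 792 · 243 · (-1) = -192456.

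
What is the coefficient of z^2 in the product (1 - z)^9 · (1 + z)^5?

1

Coefficient of z^2 = Σ_{j} C(9,j)·(-1)^j·C(5,2-j)·1^(2-j) for j from 0 to 2.
= 10 + (-45) + 36 = 1.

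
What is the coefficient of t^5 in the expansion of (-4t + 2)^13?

-337379328

The general term is C(13,j)·(-4t)^j·(2)^(13-j); the t^5 term has j = 5.
C(13,5) = 1287.
Coefficient = C(13,5) · (-4)^5 · 2^8 = 1287 · (-1024) · 256 = -337379328.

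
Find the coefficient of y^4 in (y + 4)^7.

2240

The general term is C(7,j)·(y)^j·(4)^(7-j); the y^4 term has j = 4.
C(7,4) = 35.
Coefficient = C(7,4) · 4^3 = 35 · 64 = 2240.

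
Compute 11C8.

165

C(11,8) = C(11,3) by symmetry.
C(11,3) = (11·10·9) / 3! = 990 / 6 = 165.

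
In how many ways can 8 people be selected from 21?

This is C(21,8) = 203490.

203490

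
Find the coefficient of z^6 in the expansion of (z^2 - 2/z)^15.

1647360

General term: C(15,j)·(z^2)^j·(-2/z)^(15-j), with z-exponent 2j − 1(15−j) = 3j − 15.
Set 3j − 15 = 6: j = 7.
C(15,7) = 6435; 1^7 = 1; (-2)^8 = 256.
Coefficient = 6435 · 1 · 256 = 1647360.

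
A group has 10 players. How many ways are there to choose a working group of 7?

120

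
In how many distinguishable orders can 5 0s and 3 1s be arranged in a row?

56

Choose positions for the 0s: C(8,5) = 56.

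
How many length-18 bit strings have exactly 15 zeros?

Choose the 15 positions: C(18,15) = 816.

816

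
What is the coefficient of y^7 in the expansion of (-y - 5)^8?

40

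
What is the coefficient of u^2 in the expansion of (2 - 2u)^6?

The general term is C(6,j)·(2)^j·(-2u)^(6-j); the u^2 term has j = 4.
C(6,4) = 15.
Coefficient = C(6,4) · 2^4 · (-2)^2 = 15 · 16 · 4 = 960.

960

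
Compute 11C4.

C(11,4) = (11·10·9·8) / 4! = 7920 / 24 = 330.

330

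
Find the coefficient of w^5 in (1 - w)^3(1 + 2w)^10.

Coefficient of w^5 = Σ_{j} C(3,j)·(-1)^j·C(10,5-j)·2^(5-j) for j from 0 to 3.
= 8064 + (-10080) + 2880 + (-180) = 684.

684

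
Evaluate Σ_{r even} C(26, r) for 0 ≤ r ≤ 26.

33554432

Even-r terms of row 26 sum to 2^25 = 33554432.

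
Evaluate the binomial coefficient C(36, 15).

5567902560

C(36,15) = (36·35·34·33·32·31·30·29·28·27·26·25·24·23·22) / 15! = 7281003461233582080000 / 1307674368000 = 5567902560.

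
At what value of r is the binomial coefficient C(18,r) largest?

C(18,r) is maximized at r = 18/2 = 9.

9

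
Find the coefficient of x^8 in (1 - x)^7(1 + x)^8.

35

Coefficient of x^8 = Σ_{j} C(7,j)·(-1)^j·C(8,8-j)·1^(8-j) for j from 0 to 7.
= 1 + (-56) + 588 + (-1960) + 2450 + (-1176) + 196 + (-8) = 35.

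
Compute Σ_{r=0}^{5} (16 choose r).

1 + 16 + 120 + 560 + 1820 + 4368 = 6885.

6885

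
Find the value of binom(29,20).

10015005

C(29,20) = C(29,9) by symmetry.
C(29,9) = (29·28·27·26·25·24·23·22·21) / 9! = 3634245014400 / 362880 = 10015005.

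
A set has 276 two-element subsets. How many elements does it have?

24

n(n−1)/2 = 276 ⇒ n(n−1) = 552. Since 24·23 = 552, n = 24.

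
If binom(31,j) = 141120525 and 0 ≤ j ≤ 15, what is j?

C(31,j) increases on 0 ≤ j ≤ 15. C(31,11) = 84672315 and C(31,12) = 141120525, so j = 12.

12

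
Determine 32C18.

C(32,18) = C(32,14) by symmetry.
C(32,14) = (32·31·30·29·28·27·26·25·24·23·22·21·20·19) / 14! = 41098950018846720000 / 87178291200 = 471435600.

471435600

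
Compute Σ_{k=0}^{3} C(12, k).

1 + 12 + 66 + 220 = 299.

299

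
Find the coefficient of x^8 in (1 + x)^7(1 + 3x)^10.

8156730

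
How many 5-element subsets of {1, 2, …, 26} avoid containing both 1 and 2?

All 5-subsets: C(26,5) = 65780. Those containing both fixed elements: C(24,3) = 2024.
65780 − 2024 = 63756.

63756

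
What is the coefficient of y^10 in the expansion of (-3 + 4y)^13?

-8097103872

The general term is C(13,j)·(-3)^j·(4y)^(13-j); the y^10 term has j = 3.
C(13,3) = 286.
Coefficient = C(13,3) · (-3)^3 · 4^10 = 286 · (-27) · 1048576 = -8097103872.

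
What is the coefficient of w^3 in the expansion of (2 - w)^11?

The general term is C(11,j)·(2)^j·(-w)^(11-j); the w^3 term has j = 8.
C(11,8) = 165.
Coefficient = C(11,8) · 2^8 · (-1)^3 = 165 · 256 · (-1) = -42240.

-42240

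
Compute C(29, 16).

C(29,16) = C(29,13) by symmetry.
C(29,13) = (29·28·27·26·25·24·23·22·21·20·19·18·17) / 13! = 422590010274432000 / 6227020800 = 67863915.

67863915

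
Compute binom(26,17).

3124550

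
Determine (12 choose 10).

C(12,10) = C(12,2) by symmetry.
C(12,2) = (12·11) / 2! = 132 / 2 = 66.

66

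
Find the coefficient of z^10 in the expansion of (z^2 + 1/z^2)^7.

7

General term: C(7,j)·(z^2)^j·(1/z^2)^(7-j), with z-exponent 2j − 2(7−j) = 4j − 14.
Set 4j − 14 = 10: j = 6.
C(7,6) = 7; 1^6 = 1; 1^1 = 1.
Coefficient = 7 · 1 · 1 = 7.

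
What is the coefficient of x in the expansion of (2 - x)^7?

The general term is C(7,j)·(2)^j·(-x)^(7-j); the x^1 term has j = 6.
C(7,6) = 7.
Coefficient = C(7,6) · 2^6 · (-1)^1 = 7 · 64 · (-1) = -448.

-448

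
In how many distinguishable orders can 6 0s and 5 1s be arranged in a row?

Choose positions for the 0s: C(11,6) = 462.

462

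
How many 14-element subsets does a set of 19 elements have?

C(19,14) = C(19,5) by symmetry.
C(19,5) = (19·18·17·16·15) / 5! = 1395360 / 120 = 11628.

11628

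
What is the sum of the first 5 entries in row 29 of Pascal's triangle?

1 + 29 + 406 + 3654 + 23751 = 27841.

27841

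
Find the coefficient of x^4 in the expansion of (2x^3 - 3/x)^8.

-108864

General term: C(8,j)·(2x^3)^j·(-3/x)^(8-j), with x-exponent 3j − 1(8−j) = 4j − 8.
Set 4j − 8 = 4: j = 3.
C(8,3) = 56; 2^3 = 8; (-3)^5 = -243.
Coefficient = 56 · 8 · (-243) = -108864.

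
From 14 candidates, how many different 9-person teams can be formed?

This is C(14,9) = 2002.

2002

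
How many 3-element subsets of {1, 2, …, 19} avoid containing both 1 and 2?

952

All 3-subsets: C(19,3) = 969. Those containing both fixed elements: C(17,1) = 17.
969 − 17 = 952.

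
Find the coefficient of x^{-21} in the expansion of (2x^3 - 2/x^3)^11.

General term: C(11,j)·(2x^3)^j·(-2/x^3)^(11-j), with x-exponent 3j − 3(11−j) = 6j − 33.
Set 6j − 33 = -21: j = 2.
C(11,2) = 55; 2^2 = 4; (-2)^9 = -512.
Coefficient = 55 · 4 · (-512) = -112640.

-112640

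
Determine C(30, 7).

2035800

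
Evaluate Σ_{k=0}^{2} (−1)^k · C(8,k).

The partial alternating sum Σ_{k=0}^{2} (−1)^k C(8,k) = (−1)^2 C(7,2) = 21.

21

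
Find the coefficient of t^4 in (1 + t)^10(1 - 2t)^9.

Coefficient of t^4 = Σ_{j} C(10,j)·1^j·C(9,4-j)·(-2)^(4-j) for j from 0 to 4.
= 2016 + (-6720) + 6480 + (-2160) + 210 = -174.

-174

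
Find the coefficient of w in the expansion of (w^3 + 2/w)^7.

672

General term: C(7,j)·(w^3)^j·(2/w)^(7-j), with w-exponent 3j − 1(7−j) = 4j − 7.
Set 4j − 7 = 1: j = 2.
C(7,2) = 21; 1^2 = 1; 2^5 = 32.
Coefficient = 21 · 1 · 32 = 672.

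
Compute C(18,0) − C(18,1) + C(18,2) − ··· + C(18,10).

The partial alternating sum Σ_{k=0}^{10} (−1)^k C(18,k) = (−1)^10 C(17,10) = 19448.

19448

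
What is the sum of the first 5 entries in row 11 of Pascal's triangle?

562

1 + 11 + 55 + 165 + 330 = 562.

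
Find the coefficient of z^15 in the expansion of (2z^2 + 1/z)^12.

General term: C(12,j)·(2z^2)^j·(1/z)^(12-j), with z-exponent 2j − 1(12−j) = 3j − 12.
Set 3j − 12 = 15: j = 9.
C(12,9) = 220; 2^9 = 512; 1^3 = 1.
Coefficient = 220 · 512 · 1 = 112640.

112640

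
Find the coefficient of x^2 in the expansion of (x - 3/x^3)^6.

-18

General term: C(6,j)·(x)^j·(-3/x^3)^(6-j), with x-exponent 1j − 3(6−j) = 4j − 18.
Set 4j − 18 = 2: j = 5.
C(6,5) = 6; 1^5 = 1; (-3)^1 = -3.
Coefficient = 6 · 1 · (-3) = -18.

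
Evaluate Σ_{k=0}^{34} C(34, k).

17179869184

The entries of row 34 sum to 2^34 = 17179869184.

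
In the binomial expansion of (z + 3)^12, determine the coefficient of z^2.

3897234

The general term is C(12,j)·(z)^j·(3)^(12-j); the z^2 term has j = 2.
C(12,2) = 66.
Coefficient = C(12,2) · 3^10 = 66 · 59049 = 3897234.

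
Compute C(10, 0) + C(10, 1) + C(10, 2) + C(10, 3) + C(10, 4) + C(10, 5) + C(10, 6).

848

1 + 10 + 45 + 120 + 210 + 252 + 210 = 848.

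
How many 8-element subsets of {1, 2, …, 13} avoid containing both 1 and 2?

825

All 8-subsets: C(13,8) = 1287. Those containing both fixed elements: C(11,6) = 462.
1287 − 462 = 825.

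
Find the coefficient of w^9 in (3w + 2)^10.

The general term is C(10,j)·(3w)^j·(2)^(10-j); the w^9 term has j = 9.
C(10,9) = 10.
Coefficient = C(10,9) · 3^9 · 2^1 = 10 · 19683 · 2 = 393660.

393660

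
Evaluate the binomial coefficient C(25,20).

C(25,20) = C(25,5) by symmetry.
C(25,5) = (25·24·23·22·21) / 5! = 6375600 / 120 = 53130.

53130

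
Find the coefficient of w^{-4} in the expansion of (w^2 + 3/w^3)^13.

General term: C(13,j)·(w^2)^j·(3/w^3)^(13-j), with w-exponent 2j − 3(13−j) = 5j − 39.
Set 5j − 39 = -4: j = 7.
C(13,7) = 1716; 1^7 = 1; 3^6 = 729.
Coefficient = 1716 · 1 · 729 = 1250964.

1250964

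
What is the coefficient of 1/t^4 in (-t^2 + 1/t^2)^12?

General term: C(12,j)·(-t^2)^j·(1/t^2)^(12-j), with t-exponent 2j − 2(12−j) = 4j − 24.
Set 4j − 24 = -4: j = 5.
C(12,5) = 792; (-1)^5 = -1; 1^7 = 1.
Coefficient = 792 · (-1) · 1 = -792.

-792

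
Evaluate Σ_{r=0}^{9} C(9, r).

The entries of row 9 sum to 2^9 = 512.

512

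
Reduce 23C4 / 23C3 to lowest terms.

C(n,k+1)/C(n,k) = (n−k)/(k+1) = (23−3)/(3+1) = 20/4 = 5.

5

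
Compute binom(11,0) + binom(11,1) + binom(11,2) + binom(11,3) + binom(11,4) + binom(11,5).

1024

1 + 11 + 55 + 165 + 330 + 462 = 1024.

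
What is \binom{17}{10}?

19448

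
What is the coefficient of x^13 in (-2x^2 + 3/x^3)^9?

6912

General term: C(9,j)·(-2x^2)^j·(3/x^3)^(9-j), with x-exponent 2j − 3(9−j) = 5j − 27.
Set 5j − 27 = 13: j = 8.
C(9,8) = 9; (-2)^8 = 256; 3^1 = 3.
Coefficient = 9 · 256 · 3 = 6912.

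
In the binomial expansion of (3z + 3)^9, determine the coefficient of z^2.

The general term is C(9,j)·(3z)^j·(3)^(9-j); the z^2 term has j = 2.
C(9,2) = 36.
Coefficient = C(9,2) · 3^2 · 3^7 = 36 · 9 · 2187 = 708588.

708588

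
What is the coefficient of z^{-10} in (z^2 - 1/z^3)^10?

210

General term: C(10,j)·(z^2)^j·(-1/z^3)^(10-j), with z-exponent 2j − 3(10−j) = 5j − 30.
Set 5j − 30 = -10: j = 4.
C(10,4) = 210; 1^4 = 1; (-1)^6 = 1.
Coefficient = 210 · 1 · 1 = 210.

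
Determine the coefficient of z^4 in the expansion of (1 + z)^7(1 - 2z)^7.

-91

Coefficient of z^4 = Σ_{j} C(7,j)·1^j·C(7,4-j)·(-2)^(4-j) for j from 0 to 4.
= 560 + (-1960) + 1764 + (-490) + 35 = -91.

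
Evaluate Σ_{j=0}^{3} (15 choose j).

576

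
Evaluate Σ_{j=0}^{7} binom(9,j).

1 + 9 + 36 + 84 + 126 + 126 + 84 + 36 = 502.

502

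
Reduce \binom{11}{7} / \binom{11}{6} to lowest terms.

C(n,k+1)/C(n,k) = (n−k)/(k+1) = (11−6)/(6+1) = 5/7.

5/7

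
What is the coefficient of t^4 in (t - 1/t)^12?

General term: C(12,j)·(t)^j·(-1/t)^(12-j), with t-exponent 1j − 1(12−j) = 2j − 12.
Set 2j − 12 = 4: j = 8.
C(12,8) = 495; 1^8 = 1; (-1)^4 = 1.
Coefficient = 495 · 1 · 1 = 495.

495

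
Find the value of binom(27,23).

17550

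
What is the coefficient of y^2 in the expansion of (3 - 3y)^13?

The general term is C(13,j)·(3)^j·(-3y)^(13-j); the y^2 term has j = 11.
C(13,11) = 78.
Coefficient = C(13,11) · 3^11 · (-3)^2 = 78 · 177147 · 9 = 124357194.

124357194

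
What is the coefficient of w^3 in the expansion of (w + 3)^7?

2835

The general term is C(7,j)·(w)^j·(3)^(7-j); the w^3 term has j = 3.
C(7,3) = 35.
Coefficient = C(7,3) · 3^4 = 35 · 81 = 2835.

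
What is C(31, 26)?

C(31,26) = C(31,5) by symmetry.
C(31,5) = (31·30·29·28·27) / 5! = 20389320 / 120 = 169911.

169911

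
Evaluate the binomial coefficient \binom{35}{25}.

183579396

C(35,25) = C(35,10) by symmetry.
C(35,10) = (35·34·33·32·31·30·29·28·27·26) / 10! = 666172912204800 / 3628800 = 183579396.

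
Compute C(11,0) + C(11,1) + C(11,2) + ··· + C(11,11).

The entries of row 11 sum to 2^11 = 2048.

2048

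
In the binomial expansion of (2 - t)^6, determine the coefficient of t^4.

60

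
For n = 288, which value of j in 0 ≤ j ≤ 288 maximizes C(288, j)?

144

C(288,j) is maximized at j = 288/2 = 144.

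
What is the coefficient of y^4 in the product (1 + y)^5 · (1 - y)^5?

10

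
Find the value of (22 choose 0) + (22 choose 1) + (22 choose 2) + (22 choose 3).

1794

1 + 22 + 231 + 1540 = 1794.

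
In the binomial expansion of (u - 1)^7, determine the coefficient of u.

7

The general term is C(7,j)·(u)^j·(-1)^(7-j); the u^1 term has j = 1.
C(7,1) = 7.
Coefficient = C(7,1) = 7.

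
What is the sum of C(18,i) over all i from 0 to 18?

262144

The entries of row 18 sum to 2^18 = 262144.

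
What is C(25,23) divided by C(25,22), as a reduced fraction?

C(n,k+1)/C(n,k) = (n−k)/(k+1) = (25−22)/(22+1) = 3/23.

3/23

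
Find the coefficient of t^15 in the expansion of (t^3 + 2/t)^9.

General term: C(9,j)·(t^3)^j·(2/t)^(9-j), with t-exponent 3j − 1(9−j) = 4j − 9.
Set 4j − 9 = 15: j = 6.
C(9,6) = 84; 1^6 = 1; 2^3 = 8.
Coefficient = 84 · 1 · 8 = 672.

672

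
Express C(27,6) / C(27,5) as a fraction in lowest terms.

11/3

C(n,k+1)/C(n,k) = (n−k)/(k+1) = (27−5)/(5+1) = 22/6 = 11/3.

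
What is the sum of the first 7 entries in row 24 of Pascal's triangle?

1 + 24 + 276 + 2024 + 10626 + 42504 + 134596 = 190051.

190051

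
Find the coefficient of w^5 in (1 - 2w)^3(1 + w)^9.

90

Coefficient of w^5 = Σ_{j} C(3,j)·(-2)^j·C(9,5-j)·1^(5-j) for j from 0 to 3.
= 126 + (-756) + 1008 + (-288) = 90.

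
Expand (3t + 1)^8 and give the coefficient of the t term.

The general term is C(8,j)·(3t)^j·(1)^(8-j); the t^1 term has j = 1.
C(8,1) = 8.
Coefficient = C(8,1) · 3^1 = 8 · 3 = 24.

24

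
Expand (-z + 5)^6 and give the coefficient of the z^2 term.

9375

The general term is C(6,j)·(-z)^j·(5)^(6-j); the z^2 term has j = 2.
C(6,2) = 15.
Coefficient = C(6,2) · 5^4 = 15 · 625 = 9375.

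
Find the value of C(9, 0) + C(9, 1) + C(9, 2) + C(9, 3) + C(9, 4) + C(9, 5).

382

1 + 9 + 36 + 84 + 126 + 126 = 382.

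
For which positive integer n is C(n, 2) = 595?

n(n−1)/2 = 595 ⇒ n(n−1) = 1190. Since 35·34 = 1190, n = 35.

35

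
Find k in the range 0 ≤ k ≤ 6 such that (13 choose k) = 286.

3

C(13,k) increases on 0 ≤ k ≤ 6. C(13,2) = 78 and C(13,3) = 286, so k = 3.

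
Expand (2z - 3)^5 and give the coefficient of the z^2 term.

-1080

The general term is C(5,j)·(2z)^j·(-3)^(5-j); the z^2 term has j = 2.
C(5,2) = 10.
Coefficient = C(5,2) · 2^2 · (-3)^3 = 10 · 4 · (-27) = -1080.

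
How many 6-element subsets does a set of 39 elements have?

C(39,6) = (39·38·37·36·35·34) / 6! = 2349088560 / 720 = 3262623.

3262623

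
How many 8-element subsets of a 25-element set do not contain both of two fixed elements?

All 8-subsets: C(25,8) = 1081575. Those containing both fixed elements: C(23,6) = 100947.
1081575 − 100947 = 980628.

980628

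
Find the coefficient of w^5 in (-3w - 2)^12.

24634368

The general term is C(12,j)·(-3w)^j·(-2)^(12-j); the w^5 term has j = 5.
C(12,5) = 792.
Coefficient = C(12,5) · (-3)^5 · (-2)^7 = 792 · (-243) · (-128) = 24634368.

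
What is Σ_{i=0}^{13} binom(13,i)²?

10400600

Σ C(13,i)² is the coefficient of x^13 in (1+x)^13(1+x)^13 = (1+x)^26, i.e. C(26,13) = 10400600.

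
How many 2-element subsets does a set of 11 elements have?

55

C(11,2) = (11·10) / 2! = 110 / 2 = 55.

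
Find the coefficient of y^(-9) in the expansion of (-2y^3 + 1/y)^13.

-26

General term: C(13,j)·(-2y^3)^j·(1/y)^(13-j), with y-exponent 3j − 1(13−j) = 4j − 13.
Set 4j − 13 = -9: j = 1.
C(13,1) = 13; (-2)^1 = -2; 1^12 = 1.
Coefficient = 13 · (-2) · 1 = -26.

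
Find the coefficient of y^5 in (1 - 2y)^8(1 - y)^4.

-9424

Coefficient of y^5 = Σ_{j} C(8,j)·(-2)^j·C(4,5-j)·(-1)^(5-j) for j from 1 to 5.
= (-16) + (-448) + (-2688) + (-4480) + (-1792) = -9424.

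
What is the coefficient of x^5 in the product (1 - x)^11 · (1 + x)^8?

-76

Coefficient of x^5 = Σ_{j} C(11,j)·(-1)^j·C(8,5-j)·1^(5-j) for j from 0 to 5.
= 56 + (-770) + 3080 + (-4620) + 2640 + (-462) = -76.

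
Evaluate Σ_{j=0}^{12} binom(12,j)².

Σ C(12,j)² is the coefficient of x^12 in (1+x)^12(1+x)^12 = (1+x)^24, i.e. C(24,12) = 2704156.

2704156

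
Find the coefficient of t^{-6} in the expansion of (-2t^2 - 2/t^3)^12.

General term: C(12,j)·(-2t^2)^j·(-2/t^3)^(12-j), with t-exponent 2j − 3(12−j) = 5j − 36.
Set 5j − 36 = -6: j = 6.
C(12,6) = 924; (-2)^6 = 64; (-2)^6 = 64.
Coefficient = 924 · 64 · 64 = 3784704.

3784704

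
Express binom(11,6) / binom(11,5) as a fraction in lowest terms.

1

C(n,k+1)/C(n,k) = (n−k)/(k+1) = (11−5)/(5+1) = 6/6 = 1.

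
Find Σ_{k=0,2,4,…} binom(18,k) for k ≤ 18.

Half of (1+1)^18 + (1−1)^18 gives the even-index sum: 2^17 = 131072.

131072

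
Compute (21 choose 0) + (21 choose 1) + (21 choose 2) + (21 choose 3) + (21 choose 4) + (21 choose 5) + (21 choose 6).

1 + 21 + 210 + 1330 + 5985 + 20349 + 54264 = 82160.

82160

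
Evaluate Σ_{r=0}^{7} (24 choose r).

1 + 24 + 276 + 2024 + 10626 + 42504 + 134596 + 346104 = 536155.

536155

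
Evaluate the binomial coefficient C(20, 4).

4845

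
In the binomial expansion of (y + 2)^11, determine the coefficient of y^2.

The general term is C(11,j)·(y)^j·(2)^(11-j); the y^2 term has j = 2.
C(11,2) = 55.
Coefficient = C(11,2) · 2^9 = 55 · 512 = 28160.

28160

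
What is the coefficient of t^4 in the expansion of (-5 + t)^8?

43750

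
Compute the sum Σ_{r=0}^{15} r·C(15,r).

245760

Since r·C(15,r) = 15·C(14,r−1), the sum is 15·2^14 = 15·16384 = 245760.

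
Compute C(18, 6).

18564

C(18,6) = (18·17·16·15·14·13) / 6! = 13366080 / 720 = 18564.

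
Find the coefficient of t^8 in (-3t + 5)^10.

The general term is C(10,j)·(-3t)^j·(5)^(10-j); the t^8 term has j = 8.
C(10,8) = 45.
Coefficient = C(10,8) · (-3)^8 · 5^2 = 45 · 6561 · 25 = 7381125.

7381125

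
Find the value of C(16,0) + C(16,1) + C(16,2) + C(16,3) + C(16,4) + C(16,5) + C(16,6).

14893

1 + 16 + 120 + 560 + 1820 + 4368 + 8008 = 14893.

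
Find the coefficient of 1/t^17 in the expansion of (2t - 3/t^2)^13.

135104112

General term: C(13,j)·(2t)^j·(-3/t^2)^(13-j), with t-exponent 1j − 2(13−j) = 3j − 26.
Set 3j − 26 = -17: j = 3.
C(13,3) = 286; 2^3 = 8; (-3)^10 = 59049.
Coefficient = 286 · 8 · 59049 = 135104112.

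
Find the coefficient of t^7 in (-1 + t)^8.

The general term is C(8,j)·(-1)^j·(t)^(8-j); the t^7 term has j = 1.
C(8,1) = 8.
Coefficient = C(8,1) · (-1)^1 = 8 · (-1) = -8.

-8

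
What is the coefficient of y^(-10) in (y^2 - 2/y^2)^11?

42240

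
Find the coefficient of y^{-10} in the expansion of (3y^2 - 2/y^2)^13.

General term: C(13,j)·(3y^2)^j·(-2/y^2)^(13-j), with y-exponent 2j − 2(13−j) = 4j − 26.
Set 4j − 26 = -10: j = 4.
C(13,4) = 715; 3^4 = 81; (-2)^9 = -512.
Coefficient = 715 · 81 · (-512) = -29652480.

-29652480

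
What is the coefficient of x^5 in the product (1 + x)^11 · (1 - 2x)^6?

50

Coefficient of x^5 = Σ_{j} C(11,j)·1^j·C(6,5-j)·(-2)^(5-j) for j from 0 to 5.
= (-192) + 2640 + (-8800) + 9900 + (-3960) + 462 = 50.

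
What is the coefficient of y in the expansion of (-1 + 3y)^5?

The general term is C(5,j)·(-1)^j·(3y)^(5-j); the y^1 term has j = 4.
C(5,4) = 5.
Coefficient = C(5,4) · 3^1 = 5 · 3 = 15.

15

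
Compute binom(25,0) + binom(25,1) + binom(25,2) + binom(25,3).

2626

1 + 25 + 300 + 2300 = 2626.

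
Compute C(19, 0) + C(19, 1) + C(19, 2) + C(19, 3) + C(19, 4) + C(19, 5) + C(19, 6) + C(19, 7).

1 + 19 + 171 + 969 + 3876 + 11628 + 27132 + 50388 = 94184.

94184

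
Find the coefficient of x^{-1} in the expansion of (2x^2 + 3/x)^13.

General term: C(13,j)·(2x^2)^j·(3/x)^(13-j), with x-exponent 2j − 1(13−j) = 3j − 13.
Set 3j − 13 = -1: j = 4.
C(13,4) = 715; 2^4 = 16; 3^9 = 19683.
Coefficient = 715 · 16 · 19683 = 225173520.

225173520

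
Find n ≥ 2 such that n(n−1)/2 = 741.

n(n−1)/2 = 741 ⇒ n(n−1) = 1482. Since 39·38 = 1482, n = 39.

39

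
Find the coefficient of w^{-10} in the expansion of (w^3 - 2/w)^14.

-114688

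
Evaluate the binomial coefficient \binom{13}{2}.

78

C(13,2) = (13·12) / 2! = 156 / 2 = 78.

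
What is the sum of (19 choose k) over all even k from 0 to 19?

262144

Half of (1+1)^19 + (1−1)^19 gives the even-index sum: 2^18 = 262144.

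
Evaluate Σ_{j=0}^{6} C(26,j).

1 + 26 + 325 + 2600 + 14950 + 65780 + 230230 = 313912.

313912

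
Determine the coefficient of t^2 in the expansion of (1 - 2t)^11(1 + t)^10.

Coefficient of t^2 = Σ_{j} C(11,j)·(-2)^j·C(10,2-j)·1^(2-j) for j from 0 to 2.
= 45 + (-220) + 220 = 45.

45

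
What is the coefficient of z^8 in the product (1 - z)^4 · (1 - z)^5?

9

Coefficient of z^8 = Σ_{j} C(4,j)·(-1)^j·C(5,8-j)·(-1)^(8-j) for j from 3 to 4.
= 4 + 5 = 9.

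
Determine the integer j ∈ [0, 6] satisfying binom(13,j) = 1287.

C(13,j) increases on 0 ≤ j ≤ 6. C(13,4) = 715 and C(13,5) = 1287, so j = 5.

5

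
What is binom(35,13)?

1476337800

C(35,13) = (35·34·33·32·31·30·29·28·27·26·25·24·23) / 13! = 9193186188426240000 / 6227020800 = 1476337800.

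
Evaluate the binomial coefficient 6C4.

15

C(6,4) = C(6,2) by symmetry.
C(6,2) = (6·5) / 2! = 30 / 2 = 15.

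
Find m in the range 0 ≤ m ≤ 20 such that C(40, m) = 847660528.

10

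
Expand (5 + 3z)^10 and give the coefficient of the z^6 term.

95681250

The general term is C(10,j)·(5)^j·(3z)^(10-j); the z^6 term has j = 4.
C(10,4) = 210.
Coefficient = C(10,4) · 5^4 · 3^6 = 210 · 625 · 729 = 95681250.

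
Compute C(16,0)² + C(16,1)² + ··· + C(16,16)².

601080390

By Vandermonde's identity, Σ C(16,j)² = C(32,16) = 601080390.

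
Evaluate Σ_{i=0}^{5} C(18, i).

12616

1 + 18 + 153 + 816 + 3060 + 8568 = 12616.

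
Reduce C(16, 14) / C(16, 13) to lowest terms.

C(n,k+1)/C(n,k) = (n−k)/(k+1) = (16−13)/(13+1) = 3/14.

3/14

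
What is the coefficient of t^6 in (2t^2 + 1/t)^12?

59136

General term: C(12,j)·(2t^2)^j·(1/t)^(12-j), with t-exponent 2j − 1(12−j) = 3j − 12.
Set 3j − 12 = 6: j = 6.
C(12,6) = 924; 2^6 = 64; 1^6 = 1.
Coefficient = 924 · 64 · 1 = 59136.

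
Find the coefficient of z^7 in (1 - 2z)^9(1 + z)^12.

2880

Coefficient of z^7 = Σ_{j} C(9,j)·(-2)^j·C(12,7-j)·1^(7-j) for j from 0 to 7.
= 792 + (-16632) + 114048 + (-332640) + 443520 + (-266112) + 64512 + (-4608) = 2880.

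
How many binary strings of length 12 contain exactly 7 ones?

792

Choose the 7 positions: C(12,7) = 792.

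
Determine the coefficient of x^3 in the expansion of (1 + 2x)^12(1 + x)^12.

6732

Coefficient of x^3 = Σ_{j} C(12,j)·2^j·C(12,3-j)·1^(3-j) for j from 0 to 3.
= 220 + 1584 + 3168 + 1760 = 6732.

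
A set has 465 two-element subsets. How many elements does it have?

31

n(n−1)/2 = 465 ⇒ n(n−1) = 930. Since 31·30 = 930, n = 31.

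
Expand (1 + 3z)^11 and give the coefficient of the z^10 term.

The general term is C(11,j)·(1)^j·(3z)^(11-j); the z^10 term has j = 1.
C(11,1) = 11.
Coefficient = C(11,1) · 3^10 = 11 · 59049 = 649539.

649539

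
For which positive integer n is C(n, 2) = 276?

n(n−1)/2 = 276 ⇒ n(n−1) = 552. Since 24·23 = 552, n = 24.

24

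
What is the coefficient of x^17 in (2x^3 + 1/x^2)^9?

4608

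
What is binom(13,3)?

286

C(13,3) = (13·12·11) / 3! = 1716 / 6 = 286.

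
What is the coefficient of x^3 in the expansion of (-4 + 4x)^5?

10240

The general term is C(5,j)·(-4)^j·(4x)^(5-j); the x^3 term has j = 2.
C(5,2) = 10.
Coefficient = C(5,2) · (-4)^2 · 4^3 = 10 · 16 · 64 = 10240.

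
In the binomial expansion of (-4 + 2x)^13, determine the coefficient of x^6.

-1799356416

The general term is C(13,j)·(-4)^j·(2x)^(13-j); the x^6 term has j = 7.
C(13,7) = 1716.
Coefficient = C(13,7) · (-4)^7 · 2^6 = 1716 · (-16384) · 64 = -1799356416.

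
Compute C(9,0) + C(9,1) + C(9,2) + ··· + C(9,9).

The entries of row 9 sum to 2^9 = 512.

512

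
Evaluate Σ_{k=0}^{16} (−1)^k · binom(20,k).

The partial alternating sum Σ_{k=0}^{16} (−1)^k C(20,k) = (−1)^16 C(19,16) = 969.

969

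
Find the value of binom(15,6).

C(15,6) = (15·14·13·12·11·10) / 6! = 3603600 / 720 = 5005.

5005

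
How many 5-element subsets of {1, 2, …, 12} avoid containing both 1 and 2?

672

All 5-subsets: C(12,5) = 792. Those containing both fixed elements: C(10,3) = 120.
792 − 120 = 672.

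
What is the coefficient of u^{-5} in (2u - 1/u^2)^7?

280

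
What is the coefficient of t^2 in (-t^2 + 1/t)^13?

General term: C(13,j)·(-t^2)^j·(1/t)^(13-j), with t-exponent 2j − 1(13−j) = 3j − 13.
Set 3j − 13 = 2: j = 5.
C(13,5) = 1287; (-1)^5 = -1; 1^8 = 1.
Coefficient = 1287 · (-1) · 1 = -1287.

-1287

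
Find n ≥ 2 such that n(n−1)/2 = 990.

n(n−1)/2 = 990 ⇒ n(n−1) = 1980. Since 45·44 = 1980, n = 45.

45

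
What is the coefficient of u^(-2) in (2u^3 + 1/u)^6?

General term: C(6,j)·(2u^3)^j·(1/u)^(6-j), with u-exponent 3j − 1(6−j) = 4j − 6.
Set 4j − 6 = -2: j = 1.
C(6,1) = 6; 2^1 = 2; 1^5 = 1.
Coefficient = 6 · 2 · 1 = 12.

12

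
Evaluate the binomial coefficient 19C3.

969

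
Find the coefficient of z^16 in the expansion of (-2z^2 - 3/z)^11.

General term: C(11,j)·(-2z^2)^j·(-3/z)^(11-j), with z-exponent 2j − 1(11−j) = 3j − 11.
Set 3j − 11 = 16: j = 9.
C(11,9) = 55; (-2)^9 = -512; (-3)^2 = 9.
Coefficient = 55 · (-512) · 9 = -253440.

-253440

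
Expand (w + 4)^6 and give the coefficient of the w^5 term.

24

The general term is C(6,j)·(w)^j·(4)^(6-j); the w^5 term has j = 5.
C(6,5) = 6.
Coefficient = C(6,5) · 4^1 = 6 · 4 = 24.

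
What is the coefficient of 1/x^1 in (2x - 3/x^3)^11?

-1140480

General term: C(11,j)·(2x)^j·(-3/x^3)^(11-j), with x-exponent 1j − 3(11−j) = 4j − 33.
Set 4j − 33 = -1: j = 8.
C(11,8) = 165; 2^8 = 256; (-3)^3 = -27.
Coefficient = 165 · 256 · (-27) = -1140480.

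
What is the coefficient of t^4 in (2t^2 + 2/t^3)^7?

General term: C(7,j)·(2t^2)^j·(2/t^3)^(7-j), with t-exponent 2j − 3(7−j) = 5j − 21.
Set 5j − 21 = 4: j = 5.
C(7,5) = 21; 2^5 = 32; 2^2 = 4.
Coefficient = 21 · 32 · 4 = 2688.

2688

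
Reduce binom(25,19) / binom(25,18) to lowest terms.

C(n,k+1)/C(n,k) = (n−k)/(k+1) = (25−18)/(18+1) = 7/19.

7/19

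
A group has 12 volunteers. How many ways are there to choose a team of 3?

220

This is C(12,3) = 220.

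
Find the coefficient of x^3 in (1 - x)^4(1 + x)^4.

0

Coefficient of x^3 = Σ_{j} C(4,j)·(-1)^j·C(4,3-j)·1^(3-j) for j from 0 to 3.
= 4 + (-24) + 24 + (-4) = 0.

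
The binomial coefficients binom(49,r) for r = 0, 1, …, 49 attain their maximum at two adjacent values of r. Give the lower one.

24

For odd n = 49, C(49,r) peaks at r = (n−1)/2 and (n+1)/2; the lower is 24.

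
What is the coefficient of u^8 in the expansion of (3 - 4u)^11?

291962880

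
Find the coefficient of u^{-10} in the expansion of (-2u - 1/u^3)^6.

General term: C(6,j)·(-2u)^j·(-1/u^3)^(6-j), with u-exponent 1j − 3(6−j) = 4j − 18.
Set 4j − 18 = -10: j = 2.
C(6,2) = 15; (-2)^2 = 4; (-1)^4 = 1.
Coefficient = 15 · 4 · 1 = 60.

60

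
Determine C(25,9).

2042975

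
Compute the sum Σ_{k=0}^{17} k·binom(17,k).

Since k·C(17,k) = 17·C(16,k−1), the sum is 17·2^16 = 17·65536 = 1114112.

1114112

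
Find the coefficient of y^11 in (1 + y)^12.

12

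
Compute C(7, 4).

35

C(7,4) = C(7,3) by symmetry.
C(7,3) = (7·6·5) / 3! = 210 / 6 = 35.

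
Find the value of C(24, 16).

735471

C(24,16) = C(24,8) by symmetry.
C(24,8) = (24·23·22·21·20·19·18·17) / 8! = 29654190720 / 40320 = 735471.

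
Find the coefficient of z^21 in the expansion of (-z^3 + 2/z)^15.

General term: C(15,j)·(-z^3)^j·(2/z)^(15-j), with z-exponent 3j − 1(15−j) = 4j − 15.
Set 4j − 15 = 21: j = 9.
C(15,9) = 5005; (-1)^9 = -1; 2^6 = 64.
Coefficient = 5005 · (-1) · 64 = -320320.

-320320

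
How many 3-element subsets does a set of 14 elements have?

C(14,3) = (14·13·12) / 3! = 2184 / 6 = 364.

364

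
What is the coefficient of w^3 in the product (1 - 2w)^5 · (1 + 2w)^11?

Coefficient of w^3 = Σ_{j} C(5,j)·(-2)^j·C(11,3-j)·2^(3-j) for j from 0 to 3.
= 1320 + (-2200) + 880 + (-80) = -80.

-80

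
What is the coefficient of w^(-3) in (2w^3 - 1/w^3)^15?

823680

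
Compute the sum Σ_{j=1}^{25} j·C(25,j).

419430400

Since j·C(25,j) = 25·C(24,j−1), the sum is 25·2^24 = 25·16777216 = 419430400.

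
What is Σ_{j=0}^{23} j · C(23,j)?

Differentiating (1+x)^23 and setting x=1: Σ j·C(23,j) = 23·2^22 = 96468992.

96468992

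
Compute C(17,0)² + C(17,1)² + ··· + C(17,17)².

Σ C(17,r)² is the coefficient of x^17 in (1+x)^17(1+x)^17 = (1+x)^34, i.e. C(34,17) = 2333606220.

2333606220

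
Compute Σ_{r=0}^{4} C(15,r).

1941

1 + 15 + 105 + 455 + 1365 = 1941.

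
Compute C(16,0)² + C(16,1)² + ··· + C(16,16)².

601080390

By Vandermonde's identity, Σ C(16,j)² = C(32,16) = 601080390.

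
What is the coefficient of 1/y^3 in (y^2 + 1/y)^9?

General term: C(9,j)·(y^2)^j·(1/y)^(9-j), with y-exponent 2j − 1(9−j) = 3j − 9.
Set 3j − 9 = -3: j = 2.
C(9,2) = 36; 1^2 = 1; 1^7 = 1.
Coefficient = 36 · 1 · 1 = 36.

36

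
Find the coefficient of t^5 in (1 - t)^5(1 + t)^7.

20

Coefficient of t^5 = Σ_{j} C(5,j)·(-1)^j·C(7,5-j)·1^(5-j) for j from 0 to 5.
= 21 + (-175) + 350 + (-210) + 35 + (-1) = 20.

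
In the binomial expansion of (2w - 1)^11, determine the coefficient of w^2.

-220

The general term is C(11,j)·(2w)^j·(-1)^(11-j); the w^2 term has j = 2.
C(11,2) = 55.
Coefficient = C(11,2) · 2^2 · (-1)^9 = 55 · 4 · (-1) = -220.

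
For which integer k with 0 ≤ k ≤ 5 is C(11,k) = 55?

2

C(11,k) increases on 0 ≤ k ≤ 5. C(11,1) = 11 and C(11,2) = 55, so k = 2.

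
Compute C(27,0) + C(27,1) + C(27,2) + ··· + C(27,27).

134217728

Setting x = 1 in (1+x)^27 gives Σ C(27,r) = 2^27 = 134217728.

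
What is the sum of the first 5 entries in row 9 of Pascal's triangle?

256

1 + 9 + 36 + 84 + 126 = 256.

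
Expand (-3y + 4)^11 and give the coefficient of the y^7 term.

The general term is C(11,j)·(-3y)^j·(4)^(11-j); the y^7 term has j = 7.
C(11,7) = 330.
Coefficient = C(11,7) · (-3)^7 · 4^4 = 330 · (-2187) · 256 = -184757760.

-184757760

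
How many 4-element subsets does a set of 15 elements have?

1365

C(15,4) = (15·14·13·12) / 4! = 32760 / 24 = 1365.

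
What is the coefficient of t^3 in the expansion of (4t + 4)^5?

10240

The general term is C(5,j)·(4t)^j·(4)^(5-j); the t^3 term has j = 3.
C(5,3) = 10.
Coefficient = C(5,3) · 4^3 · 4^2 = 10 · 64 · 16 = 10240.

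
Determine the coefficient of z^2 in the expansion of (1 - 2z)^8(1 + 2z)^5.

Coefficient of z^2 = Σ_{j} C(8,j)·(-2)^j·C(5,2-j)·2^(2-j) for j from 0 to 2.
= 40 + (-160) + 112 = -8.

-8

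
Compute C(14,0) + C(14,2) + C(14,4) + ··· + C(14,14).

Half of (1+1)^14 + (1−1)^14 gives the even-index sum: 2^13 = 8192.

8192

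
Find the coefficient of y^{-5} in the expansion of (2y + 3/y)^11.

General term: C(11,j)·(2y)^j·(3/y)^(11-j), with y-exponent 1j − 1(11−j) = 2j − 11.
Set 2j − 11 = -5: j = 3.
C(11,3) = 165; 2^3 = 8; 3^8 = 6561.
Coefficient = 165 · 8 · 6561 = 8660520.

8660520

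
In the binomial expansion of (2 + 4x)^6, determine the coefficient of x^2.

The general term is C(6,j)·(2)^j·(4x)^(6-j); the x^2 term has j = 4.
C(6,4) = 15.
Coefficient = C(6,4) · 2^4 · 4^2 = 15 · 16 · 16 = 3840.

3840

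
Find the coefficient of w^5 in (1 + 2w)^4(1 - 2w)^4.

0

Coefficient of w^5 = Σ_{j} C(4,j)·2^j·C(4,5-j)·(-2)^(5-j) for j from 1 to 4.
= 128 + (-768) + 768 + (-128) = 0.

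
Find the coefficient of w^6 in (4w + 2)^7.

The general term is C(7,j)·(4w)^j·(2)^(7-j); the w^6 term has j = 6.
C(7,6) = 7.
Coefficient = C(7,6) · 4^6 · 2^1 = 7 · 4096 · 2 = 57344.

57344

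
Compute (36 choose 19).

8597496600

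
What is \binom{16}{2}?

C(16,2) = (16·15) / 2! = 240 / 2 = 120.

120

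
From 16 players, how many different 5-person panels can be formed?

4368

This is C(16,5) = 4368.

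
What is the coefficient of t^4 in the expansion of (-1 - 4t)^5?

The general term is C(5,j)·(-1)^j·(-4t)^(5-j); the t^4 term has j = 1.
C(5,1) = 5.
Coefficient = C(5,1) · (-1)^1 · (-4)^4 = 5 · (-1) · 256 = -1280.

-1280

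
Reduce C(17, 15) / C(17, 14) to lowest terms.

C(n,k+1)/C(n,k) = (n−k)/(k+1) = (17−14)/(14+1) = 3/15 = 1/5.

1/5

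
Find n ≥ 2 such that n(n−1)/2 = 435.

30

n(n−1)/2 = 435 ⇒ n(n−1) = 870. Since 30·29 = 870, n = 30.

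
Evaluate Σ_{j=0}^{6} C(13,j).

1 + 13 + 78 + 286 + 715 + 1287 + 1716 = 4096.

4096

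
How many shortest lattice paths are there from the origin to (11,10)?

Each path is a sequence of 21 steps with 11 rights: C(21,11) = 352716.

352716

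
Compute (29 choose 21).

C(29,21) = C(29,8) by symmetry.
C(29,8) = (29·28·27·26·25·24·23·22) / 8! = 173059286400 / 40320 = 4292145.

4292145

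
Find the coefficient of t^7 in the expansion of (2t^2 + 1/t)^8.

General term: C(8,j)·(2t^2)^j·(1/t)^(8-j), with t-exponent 2j − 1(8−j) = 3j − 8.
Set 3j − 8 = 7: j = 5.
C(8,5) = 56; 2^5 = 32; 1^3 = 1.
Coefficient = 56 · 32 · 1 = 1792.

1792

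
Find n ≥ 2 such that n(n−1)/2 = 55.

n(n−1)/2 = 55 ⇒ n(n−1) = 110. Since 11·10 = 110, n = 11.

11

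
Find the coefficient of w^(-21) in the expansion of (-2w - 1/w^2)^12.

General term: C(12,j)·(-2w)^j·(-1/w^2)^(12-j), with w-exponent 1j − 2(12−j) = 3j − 24.
Set 3j − 24 = -21: j = 1.
C(12,1) = 12; (-2)^1 = -2; (-1)^11 = -1.
Coefficient = 12 · (-2) · (-1) = 24.

24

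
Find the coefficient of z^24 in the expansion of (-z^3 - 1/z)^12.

General term: C(12,j)·(-z^3)^j·(-1/z)^(12-j), with z-exponent 3j − 1(12−j) = 4j − 12.
Set 4j − 12 = 24: j = 9.
C(12,9) = 220; (-1)^9 = -1; (-1)^3 = -1.
Coefficient = 220 · (-1) · (-1) = 220.

220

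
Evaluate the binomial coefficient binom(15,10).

3003

C(15,10) = C(15,5) by symmetry.
C(15,5) = (15·14·13·12·11) / 5! = 360360 / 120 = 3003.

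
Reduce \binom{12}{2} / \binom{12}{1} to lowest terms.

11/2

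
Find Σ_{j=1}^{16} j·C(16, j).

524288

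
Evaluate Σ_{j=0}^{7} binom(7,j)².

3432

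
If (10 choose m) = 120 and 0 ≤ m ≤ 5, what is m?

C(10,m) increases on 0 ≤ m ≤ 5. C(10,2) = 45 and C(10,3) = 120, so m = 3.

3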